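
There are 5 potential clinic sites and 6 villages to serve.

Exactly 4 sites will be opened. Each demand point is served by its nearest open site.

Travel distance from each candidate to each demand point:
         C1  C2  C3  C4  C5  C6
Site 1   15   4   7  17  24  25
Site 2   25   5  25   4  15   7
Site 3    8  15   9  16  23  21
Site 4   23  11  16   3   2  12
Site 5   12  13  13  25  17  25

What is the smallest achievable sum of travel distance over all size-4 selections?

31

Open {Site 1, Site 2, Site 3, Site 4}.
  C1→Site 3 8, C2→Site 1 4, C3→Site 1 7, C4→Site 4 3, C5→Site 4 2, C6→Site 2 7  ⇒ total 31.
Compare {Site 2, Site 3, Site 4, Site 5}: total 34.
Compare {Site 1, Site 2, Site 4, Site 5}: total 35.
No size-4 selection does better; minimum is 31.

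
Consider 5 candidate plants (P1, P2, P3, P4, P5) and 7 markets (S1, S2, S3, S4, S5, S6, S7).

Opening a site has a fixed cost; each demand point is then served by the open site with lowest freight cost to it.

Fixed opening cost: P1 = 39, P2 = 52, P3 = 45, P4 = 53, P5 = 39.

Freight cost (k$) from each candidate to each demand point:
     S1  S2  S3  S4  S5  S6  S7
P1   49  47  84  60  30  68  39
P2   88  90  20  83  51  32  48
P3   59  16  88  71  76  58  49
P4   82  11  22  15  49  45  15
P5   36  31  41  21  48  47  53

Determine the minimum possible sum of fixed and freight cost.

279

Open {P1, P4}: assign each demand point to its cheapest open site.
  S1→P1 49, S2→P4 11, S3→P4 22, S4→P4 15, S5→P1 30, S6→P4 45, S7→P4 15
  freight cost 187, fixed 92 → total 279.
Compare {P4, P5}: freight cost 192 + fixed 92 = 284.
Compare {P4}: freight cost 239 + fixed 53 = 292.
Compare {P1, P4, P5}: freight cost 174 + fixed 131 = 305.
All other subsets cost ≥ 284. Minimum total cost: 279.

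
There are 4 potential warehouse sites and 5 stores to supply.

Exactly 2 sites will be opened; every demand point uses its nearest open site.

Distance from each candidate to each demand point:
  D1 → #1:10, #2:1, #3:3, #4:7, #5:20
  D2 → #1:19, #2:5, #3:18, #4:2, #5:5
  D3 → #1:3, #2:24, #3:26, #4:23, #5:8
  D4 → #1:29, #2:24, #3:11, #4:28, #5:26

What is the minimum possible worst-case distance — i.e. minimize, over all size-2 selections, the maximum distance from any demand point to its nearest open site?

8

Open {D1, D3}.
  Farthest demand point is #5 at distance 8 (to D3); all others are ≤ 8.
With {D1, D2} the worst case is 10.
With {D2, D3} the worst case is 18.
No size-2 selection achieves below 8.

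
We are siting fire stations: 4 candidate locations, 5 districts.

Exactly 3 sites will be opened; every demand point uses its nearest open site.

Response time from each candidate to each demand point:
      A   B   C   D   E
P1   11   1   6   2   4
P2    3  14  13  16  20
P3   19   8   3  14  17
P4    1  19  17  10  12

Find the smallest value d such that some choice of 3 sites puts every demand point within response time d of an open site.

4

Open {P1, P2, P3}.
  Farthest demand point is E at response time 4 (to P1); all others are ≤ 4.
With {P1, P3, P4} the worst case is 4.
With {P1, P2, P4} the worst case is 6.
No size-3 selection achieves below 4.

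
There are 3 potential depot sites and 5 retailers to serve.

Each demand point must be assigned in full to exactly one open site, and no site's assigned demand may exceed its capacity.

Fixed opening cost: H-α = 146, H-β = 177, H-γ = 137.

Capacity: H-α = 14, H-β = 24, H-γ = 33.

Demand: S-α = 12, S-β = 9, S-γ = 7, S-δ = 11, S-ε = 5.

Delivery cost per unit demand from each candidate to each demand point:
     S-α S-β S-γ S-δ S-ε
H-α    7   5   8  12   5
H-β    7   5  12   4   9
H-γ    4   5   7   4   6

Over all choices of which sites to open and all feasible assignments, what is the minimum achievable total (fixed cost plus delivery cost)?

Open {H-α, H-γ}; cheapest assignment that respects the capacities:
  H-α (cap 14, load 14): S-β, S-ε — cost 9×5 + 5×5 = 70
  H-γ (cap 33, load 30): S-α, S-γ, S-δ — cost 12×4 + 7×7 + 11×4 = 141
  Shipping 211, fixed 283 → total 494.
  Any other capacity-feasible assignment to {H-α, H-γ} ships for at least 211.
Compare {H-β, H-γ}: its best feasible assignment gives total 530.
Compare {H-α, H-β, H-γ}: its best feasible assignment gives total 671.
Every other set of open sites that can feasibly serve all demand totals ≥ 530 even under its best assignment. Minimum: 494.

494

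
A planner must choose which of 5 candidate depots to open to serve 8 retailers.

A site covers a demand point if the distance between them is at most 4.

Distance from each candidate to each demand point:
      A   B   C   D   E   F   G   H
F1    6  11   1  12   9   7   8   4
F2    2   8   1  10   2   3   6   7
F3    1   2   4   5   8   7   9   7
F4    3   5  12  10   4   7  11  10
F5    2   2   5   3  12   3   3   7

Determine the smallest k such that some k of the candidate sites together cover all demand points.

Coverage sets (demand points within 4 of each site):
  F1: {C, H}
  F2: {A, C, E, F}
  F3: {A, B, C}
  F4: {A, E}
  F5: {A, B, D, F, G}
No 2 sites suffice: every size-2 union leaves at least one demand point uncovered.
But {F1, F2, F5} covers everything, so the minimum is 3.

3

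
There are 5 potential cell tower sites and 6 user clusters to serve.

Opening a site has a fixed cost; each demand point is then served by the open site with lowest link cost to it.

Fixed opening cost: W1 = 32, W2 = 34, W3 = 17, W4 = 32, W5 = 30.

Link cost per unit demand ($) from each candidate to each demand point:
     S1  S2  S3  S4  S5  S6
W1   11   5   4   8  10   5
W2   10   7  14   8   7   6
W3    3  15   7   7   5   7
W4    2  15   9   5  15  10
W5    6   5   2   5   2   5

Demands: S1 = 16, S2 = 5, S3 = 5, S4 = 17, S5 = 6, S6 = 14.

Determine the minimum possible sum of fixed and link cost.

Open {W4, W5}: assign each demand point to its cheapest open site.
  S1→W4 16×2=32, S2→W5 5×5=25, S3→W5 5×2=10, S4→W4 17×5=85, S5→W5 6×2=12, S6→W5 14×5=70
  link cost 234, fixed 62 → total 296.
Compare {W3, W5}: link cost 250 + fixed 47 = 297.
Compare {W3, W4, W5}: link cost 234 + fixed 79 = 313.
Compare {W5}: link cost 298 + fixed 30 = 328.
All other subsets cost ≥ 297. Minimum total cost: 296.

296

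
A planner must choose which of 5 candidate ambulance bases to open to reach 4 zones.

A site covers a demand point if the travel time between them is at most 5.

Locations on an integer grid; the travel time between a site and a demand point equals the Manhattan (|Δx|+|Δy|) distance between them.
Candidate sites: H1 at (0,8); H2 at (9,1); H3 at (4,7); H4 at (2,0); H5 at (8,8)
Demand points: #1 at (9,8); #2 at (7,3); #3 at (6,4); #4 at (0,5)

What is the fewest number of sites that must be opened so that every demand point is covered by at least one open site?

Coverage sets (demand points within 5 of each site):
  H1: {#4}
  H2: {#2}
  H3: {#3}
  H4: {}
  H5: {#1}
No 3 sites suffice: every size-3 union leaves at least one demand point uncovered.
But {H1, H2, H3, H5} covers everything, so the minimum is 4.

4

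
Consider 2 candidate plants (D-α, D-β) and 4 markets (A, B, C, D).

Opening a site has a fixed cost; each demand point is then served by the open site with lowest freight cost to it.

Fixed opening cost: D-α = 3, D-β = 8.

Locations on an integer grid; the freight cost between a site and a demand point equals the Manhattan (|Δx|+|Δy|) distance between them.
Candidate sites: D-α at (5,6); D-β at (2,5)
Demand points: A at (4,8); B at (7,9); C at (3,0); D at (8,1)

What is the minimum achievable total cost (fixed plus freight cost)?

Open {D-α}: assign each demand point to its cheapest open site.
  A→D-α 3, B→D-α 5, C→D-α 8, D→D-α 8
  freight cost 24, fixed 3 → total 27.
Compare {D-α, D-β}: freight cost 22 + fixed 11 = 33.
Compare {D-β}: freight cost 30 + fixed 8 = 38.

27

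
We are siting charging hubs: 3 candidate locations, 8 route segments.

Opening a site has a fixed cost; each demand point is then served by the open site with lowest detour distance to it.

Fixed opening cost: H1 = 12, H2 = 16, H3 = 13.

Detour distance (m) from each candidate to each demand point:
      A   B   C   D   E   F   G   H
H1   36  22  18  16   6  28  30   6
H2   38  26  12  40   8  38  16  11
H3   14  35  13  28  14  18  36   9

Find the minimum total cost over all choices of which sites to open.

Open {H1, H3}: assign each demand point to its cheapest open site.
  A→H3 14, B→H1 22, C→H3 13, D→H1 16, E→H1 6, F→H3 18, G→H1 30, H→H1 6
  detour distance 125, fixed 25 → total 150.
Compare {H1, H2, H3}: detour distance 110 + fixed 41 = 151.
Compare {H2, H3}: detour distance 131 + fixed 29 = 160.
Compare {H1, H2}: detour distance 142 + fixed 28 = 170.
All other subsets cost ≥ 151. Minimum total cost: 150.

150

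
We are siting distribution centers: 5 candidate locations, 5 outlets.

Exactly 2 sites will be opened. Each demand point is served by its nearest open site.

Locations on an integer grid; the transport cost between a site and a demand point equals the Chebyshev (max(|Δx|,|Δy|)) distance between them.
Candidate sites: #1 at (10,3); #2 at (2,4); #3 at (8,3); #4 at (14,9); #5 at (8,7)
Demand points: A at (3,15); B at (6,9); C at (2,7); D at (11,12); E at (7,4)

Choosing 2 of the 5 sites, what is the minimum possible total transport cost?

Open {#2, #5}.
  A→#5 8, B→#5 2, C→#2 3, D→#5 5, E→#5 3  ⇒ total 21.
Compare {#3, #5}: total 22.
Compare {#4, #5}: total 22.
No size-2 selection does better; minimum is 21.

21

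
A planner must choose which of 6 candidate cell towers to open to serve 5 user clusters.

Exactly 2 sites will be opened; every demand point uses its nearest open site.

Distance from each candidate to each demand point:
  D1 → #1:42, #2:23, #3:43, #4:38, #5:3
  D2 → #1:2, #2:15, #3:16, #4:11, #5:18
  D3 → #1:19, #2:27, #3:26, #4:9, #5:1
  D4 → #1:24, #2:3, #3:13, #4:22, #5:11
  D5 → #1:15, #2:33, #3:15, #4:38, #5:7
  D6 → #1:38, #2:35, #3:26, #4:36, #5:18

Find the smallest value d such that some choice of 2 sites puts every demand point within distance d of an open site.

13

Open {D2, D4}.
  Farthest demand point is #3 at distance 13 (to D4); all others are ≤ 13.
With {D2, D5} the worst case is 15.
With {D1, D2} the worst case is 16.
No size-2 selection achieves below 13.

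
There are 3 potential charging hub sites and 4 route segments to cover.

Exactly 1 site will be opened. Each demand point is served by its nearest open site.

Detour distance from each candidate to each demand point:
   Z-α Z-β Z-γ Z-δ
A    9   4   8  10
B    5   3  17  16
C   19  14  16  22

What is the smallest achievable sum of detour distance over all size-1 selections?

31

Open {A}.
  Z-α→A 9, Z-β→A 4, Z-γ→A 8, Z-δ→A 10  ⇒ total 31.
Compare {B}: total 41.
Compare {C}: total 71.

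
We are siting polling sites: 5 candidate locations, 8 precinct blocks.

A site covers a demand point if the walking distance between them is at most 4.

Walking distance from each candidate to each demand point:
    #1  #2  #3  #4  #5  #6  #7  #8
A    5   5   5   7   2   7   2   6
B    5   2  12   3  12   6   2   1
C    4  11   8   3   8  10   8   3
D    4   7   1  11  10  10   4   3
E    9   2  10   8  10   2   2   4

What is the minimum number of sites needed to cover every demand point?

Coverage sets (demand points within 4 of each site):
  A: {#5, #7}
  B: {#2, #4, #7, #8}
  C: {#1, #4, #8}
  D: {#1, #3, #7, #8}
  E: {#2, #6, #7, #8}
No 3 sites suffice: every size-3 union leaves at least one demand point uncovered.
But {A, B, D, E} covers everything, so the minimum is 4.

4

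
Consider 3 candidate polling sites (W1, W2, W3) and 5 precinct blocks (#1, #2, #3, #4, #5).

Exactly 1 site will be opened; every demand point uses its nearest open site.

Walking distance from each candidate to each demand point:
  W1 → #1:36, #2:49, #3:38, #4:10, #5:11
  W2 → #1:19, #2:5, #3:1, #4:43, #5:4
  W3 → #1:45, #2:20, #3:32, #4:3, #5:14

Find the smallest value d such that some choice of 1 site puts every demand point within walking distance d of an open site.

Open {W2}.
  Farthest demand point is #4 at walking distance 43 (to W2); all others are ≤ 43.
With {W3} the worst case is 45.
With {W1} the worst case is 49.
No size-1 selection achieves below 43.

43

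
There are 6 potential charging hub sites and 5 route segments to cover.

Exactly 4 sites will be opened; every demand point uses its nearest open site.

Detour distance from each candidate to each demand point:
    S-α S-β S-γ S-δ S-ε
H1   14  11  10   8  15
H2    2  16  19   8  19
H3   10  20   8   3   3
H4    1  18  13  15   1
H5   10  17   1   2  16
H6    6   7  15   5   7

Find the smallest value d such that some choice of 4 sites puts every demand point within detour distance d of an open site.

7

Open {H1, H2, H5, H6}.
  Farthest demand point is S-β at detour distance 7 (to H6); all others are ≤ 7.
With {H1, H3, H5, H6} the worst case is 7.
With {H1, H4, H5, H6} the worst case is 7.
No size-4 selection achieves below 7.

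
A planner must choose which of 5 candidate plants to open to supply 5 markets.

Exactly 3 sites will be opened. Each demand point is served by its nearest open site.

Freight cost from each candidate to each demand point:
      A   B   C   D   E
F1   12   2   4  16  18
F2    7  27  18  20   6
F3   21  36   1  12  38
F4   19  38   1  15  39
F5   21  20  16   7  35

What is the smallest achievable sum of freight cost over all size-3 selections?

26

Open {F1, F2, F5}.
  A→F2 7, B→F1 2, C→F1 4, D→F5 7, E→F2 6  ⇒ total 26.
Compare {F1, F2, F3}: total 28.
Compare {F1, F2, F4}: total 31.
No size-3 selection does better; minimum is 26.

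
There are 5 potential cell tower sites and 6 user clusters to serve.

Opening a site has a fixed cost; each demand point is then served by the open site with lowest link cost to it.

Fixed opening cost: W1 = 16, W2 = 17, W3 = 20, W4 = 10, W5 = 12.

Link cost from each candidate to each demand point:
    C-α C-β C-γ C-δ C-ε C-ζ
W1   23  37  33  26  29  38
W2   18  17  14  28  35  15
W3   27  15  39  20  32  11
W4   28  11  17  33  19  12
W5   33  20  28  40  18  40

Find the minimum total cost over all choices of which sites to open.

Open {W2, W4}: assign each demand point to its cheapest open site.
  C-α→W2 18, C-β→W4 11, C-γ→W2 14, C-δ→W2 28, C-ε→W4 19, C-ζ→W4 12
  link cost 102, fixed 27 → total 129.
Compare {W4}: link cost 120 + fixed 10 = 130.
Compare {W1, W4}: link cost 108 + fixed 26 = 134.
Compare {W3, W4}: link cost 105 + fixed 30 = 135.
All other subsets cost ≥ 130. Minimum total cost: 129.

129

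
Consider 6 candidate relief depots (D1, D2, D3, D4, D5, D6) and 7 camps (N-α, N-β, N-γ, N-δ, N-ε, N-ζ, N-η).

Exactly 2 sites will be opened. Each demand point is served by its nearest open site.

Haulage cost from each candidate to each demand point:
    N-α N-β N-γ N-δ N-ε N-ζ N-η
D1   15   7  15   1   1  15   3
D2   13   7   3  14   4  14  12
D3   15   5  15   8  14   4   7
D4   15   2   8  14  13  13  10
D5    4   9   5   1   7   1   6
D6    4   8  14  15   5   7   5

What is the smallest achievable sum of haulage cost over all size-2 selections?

Open {D1, D5}.
  N-α→D5 4, N-β→D1 7, N-γ→D5 5, N-δ→D1 1, N-ε→D1 1, N-ζ→D5 1, N-η→D1 3  ⇒ total 22.
Compare {D2, D5}: total 26.
Compare {D4, D5}: total 26.
No size-2 selection does better; minimum is 22.

22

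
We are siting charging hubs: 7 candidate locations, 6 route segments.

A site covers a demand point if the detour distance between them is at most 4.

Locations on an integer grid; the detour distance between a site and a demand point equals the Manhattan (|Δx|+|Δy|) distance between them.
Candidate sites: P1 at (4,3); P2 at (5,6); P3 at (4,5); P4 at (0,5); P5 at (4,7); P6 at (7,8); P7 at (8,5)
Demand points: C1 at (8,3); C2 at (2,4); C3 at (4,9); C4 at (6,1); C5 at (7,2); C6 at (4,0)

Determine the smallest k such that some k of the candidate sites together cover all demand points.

2

Coverage sets (demand points within 4 of each site):
  P1: {C1, C2, C4, C5, C6}
  P2: {C3}
  P3: {C2, C3}
  P4: {C2}
  P5: {C3}
  P6: {C3}
  P7: {C1, C5}
No single site covers all 6 demand points.
But {P1, P2} covers everything, so the minimum is 2.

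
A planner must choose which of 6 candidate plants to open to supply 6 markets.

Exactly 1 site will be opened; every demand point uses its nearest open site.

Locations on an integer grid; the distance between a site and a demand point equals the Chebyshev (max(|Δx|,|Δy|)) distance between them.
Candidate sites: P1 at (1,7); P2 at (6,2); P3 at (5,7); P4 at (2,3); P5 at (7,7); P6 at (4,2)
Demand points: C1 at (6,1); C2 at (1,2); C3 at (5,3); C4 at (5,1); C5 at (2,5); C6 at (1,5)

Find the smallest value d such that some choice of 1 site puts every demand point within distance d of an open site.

Open {P6}.
  Farthest demand point is C2 at distance 3 (to P6); all others are ≤ 3.
With {P4} the worst case is 4.
With {P2} the worst case is 5.
No size-1 selection achieves below 3.

3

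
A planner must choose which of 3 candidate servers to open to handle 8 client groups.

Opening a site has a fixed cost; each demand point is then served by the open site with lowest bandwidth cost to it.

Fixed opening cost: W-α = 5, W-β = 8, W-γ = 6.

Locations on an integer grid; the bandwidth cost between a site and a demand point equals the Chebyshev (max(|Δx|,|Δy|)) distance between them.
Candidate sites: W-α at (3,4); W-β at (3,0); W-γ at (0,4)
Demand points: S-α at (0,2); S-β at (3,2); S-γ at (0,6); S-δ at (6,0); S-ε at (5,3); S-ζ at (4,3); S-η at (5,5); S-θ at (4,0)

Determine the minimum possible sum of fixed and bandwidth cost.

Open {W-α}: assign each demand point to its cheapest open site.
  S-α→W-α 3, S-β→W-α 2, S-γ→W-α 3, S-δ→W-α 4, S-ε→W-α 2, S-ζ→W-α 1, S-η→W-α 2, S-θ→W-α 4
  bandwidth cost 21, fixed 5 → total 26.
Compare {W-α, W-β}: bandwidth cost 17 + fixed 13 = 30.
Compare {W-α, W-γ}: bandwidth cost 19 + fixed 11 = 30.
Compare {W-β}: bandwidth cost 26 + fixed 8 = 34.
All other subsets cost ≥ 30. Minimum total cost: 26.

26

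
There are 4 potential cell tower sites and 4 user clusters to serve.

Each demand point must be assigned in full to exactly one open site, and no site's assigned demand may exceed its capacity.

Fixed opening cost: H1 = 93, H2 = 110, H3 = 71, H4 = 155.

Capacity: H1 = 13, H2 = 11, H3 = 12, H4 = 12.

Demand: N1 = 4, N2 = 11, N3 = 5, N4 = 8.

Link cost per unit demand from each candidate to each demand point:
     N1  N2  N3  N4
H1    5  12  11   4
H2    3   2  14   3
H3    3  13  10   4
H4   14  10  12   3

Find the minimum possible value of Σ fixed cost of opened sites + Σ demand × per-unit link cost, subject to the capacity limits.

Open {H1, H2, H3}; cheapest assignment that respects the capacities:
  H1 (cap 13, load 8): N4 — cost 8×4 = 32
  H2 (cap 11, load 11): N2 — cost 11×2 = 22
  H3 (cap 12, load 9): N1, N3 — cost 4×3 + 5×10 = 62
  Shipping 116, fixed 274 → total 390.
  Any other capacity-feasible assignment to {H1, H2, H3} ships for at least 116.
Compare {H2, H3, H4}: its best feasible assignment gives total 444.
Compare {H1, H2, H4}: its best feasible assignment gives total 479.
Every other set of open sites that can feasibly serve all demand totals ≥ 444 even under its best assignment. Minimum: 390.

390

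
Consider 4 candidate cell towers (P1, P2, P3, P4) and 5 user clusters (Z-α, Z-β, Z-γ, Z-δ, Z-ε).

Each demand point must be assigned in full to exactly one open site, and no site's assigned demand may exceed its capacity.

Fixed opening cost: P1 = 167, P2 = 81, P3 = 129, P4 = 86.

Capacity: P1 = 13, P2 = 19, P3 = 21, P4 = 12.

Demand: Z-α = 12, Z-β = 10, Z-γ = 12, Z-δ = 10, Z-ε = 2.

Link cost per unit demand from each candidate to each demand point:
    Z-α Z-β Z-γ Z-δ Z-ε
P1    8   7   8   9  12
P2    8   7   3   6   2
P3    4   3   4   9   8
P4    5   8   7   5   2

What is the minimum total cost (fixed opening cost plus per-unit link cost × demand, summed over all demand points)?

Open {P2, P3, P4}; cheapest assignment that respects the capacities:
  P2 (cap 19, load 14): Z-γ, Z-ε — cost 12×3 + 2×2 = 40
  P3 (cap 21, load 20): Z-β, Z-δ — cost 10×3 + 10×9 = 120
  P4 (cap 12, load 12): Z-α — cost 12×5 = 60
  Shipping 220, fixed 296 → total 516.
  Any other capacity-feasible assignment to {P2, P3, P4} ships for at least 220.
Compare {P1, P2, P3}: its best feasible assignment gives total 633.
Compare {P1, P2, P3, P4}: its best feasible assignment gives total 671.
Every other set of open sites that can feasibly serve all demand totals ≥ 633 even under its best assignment. Minimum: 516.

516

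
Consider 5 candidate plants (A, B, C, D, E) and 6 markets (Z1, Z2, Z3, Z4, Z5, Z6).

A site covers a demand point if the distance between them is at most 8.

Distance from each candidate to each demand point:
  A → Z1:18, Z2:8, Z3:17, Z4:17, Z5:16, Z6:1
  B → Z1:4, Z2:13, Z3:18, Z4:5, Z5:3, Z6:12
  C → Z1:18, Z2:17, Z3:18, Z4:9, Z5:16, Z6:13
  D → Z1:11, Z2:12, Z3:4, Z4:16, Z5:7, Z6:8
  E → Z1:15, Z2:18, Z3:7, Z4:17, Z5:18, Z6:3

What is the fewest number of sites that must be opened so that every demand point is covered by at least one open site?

Coverage sets (demand points within 8 of each site):
  A: {Z2, Z6}
  B: {Z1, Z4, Z5}
  C: {}
  D: {Z3, Z5, Z6}
  E: {Z3, Z6}
No 2 sites suffice: every size-2 union leaves at least one demand point uncovered.
But {A, B, D} covers everything, so the minimum is 3.

3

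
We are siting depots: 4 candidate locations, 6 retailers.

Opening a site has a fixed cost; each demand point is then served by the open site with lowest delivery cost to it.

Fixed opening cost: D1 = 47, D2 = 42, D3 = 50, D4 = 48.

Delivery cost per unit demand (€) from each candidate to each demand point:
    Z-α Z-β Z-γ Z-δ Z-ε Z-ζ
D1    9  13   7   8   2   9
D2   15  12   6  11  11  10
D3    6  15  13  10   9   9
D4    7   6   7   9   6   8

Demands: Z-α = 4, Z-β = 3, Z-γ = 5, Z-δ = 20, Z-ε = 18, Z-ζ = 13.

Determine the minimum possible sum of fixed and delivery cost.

470

Open {D1}: assign each demand point to its cheapest open site.
  Z-α→D1 4×9=36, Z-β→D1 3×13=39, Z-γ→D1 5×7=35, Z-δ→D1 20×8=160, Z-ε→D1 18×2=36, Z-ζ→D1 13×9=117
  delivery cost 423, fixed 47 → total 470.
Compare {D1, D4}: delivery cost 381 + fixed 95 = 476.
Compare {D1, D2}: delivery cost 415 + fixed 89 = 504.
Compare {D1, D3}: delivery cost 411 + fixed 97 = 508.
All other subsets cost ≥ 476. Minimum total cost: 470.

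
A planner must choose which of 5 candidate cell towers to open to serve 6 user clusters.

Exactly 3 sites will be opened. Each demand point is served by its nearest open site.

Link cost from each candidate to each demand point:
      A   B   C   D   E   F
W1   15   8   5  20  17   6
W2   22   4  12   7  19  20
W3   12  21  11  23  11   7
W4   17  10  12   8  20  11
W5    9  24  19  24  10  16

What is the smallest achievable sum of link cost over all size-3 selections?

41

Open {W1, W2, W5}.
  A→W5 9, B→W2 4, C→W1 5, D→W2 7, E→W5 10, F→W1 6  ⇒ total 41.
Compare {W1, W2, W3}: total 45.
Compare {W1, W4, W5}: total 46.
No size-3 selection does better; minimum is 41.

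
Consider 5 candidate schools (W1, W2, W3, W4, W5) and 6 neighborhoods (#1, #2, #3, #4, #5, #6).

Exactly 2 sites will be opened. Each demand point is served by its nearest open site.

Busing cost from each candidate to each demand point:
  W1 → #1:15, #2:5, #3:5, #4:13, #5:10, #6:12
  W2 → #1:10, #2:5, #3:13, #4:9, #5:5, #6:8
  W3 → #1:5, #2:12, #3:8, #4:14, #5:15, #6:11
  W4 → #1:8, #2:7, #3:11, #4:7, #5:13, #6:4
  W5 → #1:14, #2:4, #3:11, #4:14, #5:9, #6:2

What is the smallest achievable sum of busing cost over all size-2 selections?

Open {W1, W4}.
  #1→W4 8, #2→W1 5, #3→W1 5, #4→W4 7, #5→W1 10, #6→W4 4  ⇒ total 39.
Compare {W2, W3}: total 40.
Compare {W2, W4}: total 40.
No size-2 selection does better; minimum is 39.

39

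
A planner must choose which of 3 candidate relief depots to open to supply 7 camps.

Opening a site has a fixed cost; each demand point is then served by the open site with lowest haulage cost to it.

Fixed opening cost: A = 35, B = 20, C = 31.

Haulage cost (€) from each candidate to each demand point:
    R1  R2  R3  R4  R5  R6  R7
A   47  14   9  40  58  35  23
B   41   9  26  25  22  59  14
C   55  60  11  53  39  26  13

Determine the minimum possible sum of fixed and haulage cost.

198

Open {B, C}: assign each demand point to its cheapest open site.
  R1→B 41, R2→B 9, R3→C 11, R4→B 25, R5→B 22, R6→C 26, R7→C 13
  haulage cost 147, fixed 51 → total 198.
Compare {A, B}: haulage cost 155 + fixed 55 = 210.
Compare {B}: haulage cost 196 + fixed 20 = 216.
Compare {A, B, C}: haulage cost 145 + fixed 86 = 231.
All other subsets cost ≥ 210. Minimum total cost: 198.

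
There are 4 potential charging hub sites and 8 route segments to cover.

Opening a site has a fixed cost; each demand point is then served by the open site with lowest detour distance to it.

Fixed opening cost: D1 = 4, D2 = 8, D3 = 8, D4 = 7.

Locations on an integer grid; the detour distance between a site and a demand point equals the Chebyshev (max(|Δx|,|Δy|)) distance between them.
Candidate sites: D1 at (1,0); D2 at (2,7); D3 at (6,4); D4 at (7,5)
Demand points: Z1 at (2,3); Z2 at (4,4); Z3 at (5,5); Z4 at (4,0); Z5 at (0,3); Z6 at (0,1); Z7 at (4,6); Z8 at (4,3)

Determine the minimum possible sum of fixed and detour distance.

29

Open {D1, D3}: assign each demand point to its cheapest open site.
  Z1→D1 3, Z2→D3 2, Z3→D3 1, Z4→D1 3, Z5→D1 3, Z6→D1 1, Z7→D3 2, Z8→D3 2
  detour distance 17, fixed 12 → total 29.
Compare {D1}: detour distance 28 + fixed 4 = 32.
Compare {D1, D4}: detour distance 21 + fixed 11 = 32.
Compare {D1, D2}: detour distance 21 + fixed 12 = 33.
All other subsets cost ≥ 32. Minimum total cost: 29.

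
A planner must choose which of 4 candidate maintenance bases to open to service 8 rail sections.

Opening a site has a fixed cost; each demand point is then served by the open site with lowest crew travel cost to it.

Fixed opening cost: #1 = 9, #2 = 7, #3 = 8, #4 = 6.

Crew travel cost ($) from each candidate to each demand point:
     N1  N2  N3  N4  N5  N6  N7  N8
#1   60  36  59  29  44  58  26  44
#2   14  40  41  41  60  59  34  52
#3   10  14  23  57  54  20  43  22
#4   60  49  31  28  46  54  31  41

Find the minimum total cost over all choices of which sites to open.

Open {#1, #3}: assign each demand point to its cheapest open site.
  N1→#3 10, N2→#3 14, N3→#3 23, N4→#1 29, N5→#1 44, N6→#3 20, N7→#1 26, N8→#3 22
  crew travel cost 188, fixed 17 → total 205.
Compare {#3, #4}: crew travel cost 194 + fixed 14 = 208.
Compare {#1, #3, #4}: crew travel cost 187 + fixed 23 = 210.
Compare {#1, #2, #3}: crew travel cost 188 + fixed 24 = 212.
All other subsets cost ≥ 208. Minimum total cost: 205.

205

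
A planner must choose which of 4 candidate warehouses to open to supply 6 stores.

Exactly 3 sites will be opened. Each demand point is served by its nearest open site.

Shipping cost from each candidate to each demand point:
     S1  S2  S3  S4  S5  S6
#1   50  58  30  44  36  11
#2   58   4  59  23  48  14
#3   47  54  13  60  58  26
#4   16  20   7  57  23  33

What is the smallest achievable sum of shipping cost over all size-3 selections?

84

Open {#1, #2, #4}.
  S1→#4 16, S2→#2 4, S3→#4 7, S4→#2 23, S5→#4 23, S6→#1 11  ⇒ total 84.
Compare {#2, #3, #4}: total 87.
Compare {#1, #3, #4}: total 121.
No size-3 selection does better; minimum is 84.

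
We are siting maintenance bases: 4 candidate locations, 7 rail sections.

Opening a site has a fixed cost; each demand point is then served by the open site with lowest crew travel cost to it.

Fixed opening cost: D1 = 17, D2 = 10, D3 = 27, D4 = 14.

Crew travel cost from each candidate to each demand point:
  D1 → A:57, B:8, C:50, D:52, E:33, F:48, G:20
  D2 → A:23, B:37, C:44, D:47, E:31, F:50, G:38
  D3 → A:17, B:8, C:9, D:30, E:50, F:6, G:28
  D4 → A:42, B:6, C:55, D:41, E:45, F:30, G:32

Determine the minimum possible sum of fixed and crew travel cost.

Open {D2, D3}: assign each demand point to its cheapest open site.
  A→D3 17, B→D3 8, C→D3 9, D→D3 30, E→D2 31, F→D3 6, G→D3 28
  crew travel cost 129, fixed 37 → total 166.
Compare {D1, D3}: crew travel cost 123 + fixed 44 = 167.
Compare {D3}: crew travel cost 148 + fixed 27 = 175.
Compare {D1, D2, D3}: crew travel cost 121 + fixed 54 = 175.
All other subsets cost ≥ 167. Minimum total cost: 166.

166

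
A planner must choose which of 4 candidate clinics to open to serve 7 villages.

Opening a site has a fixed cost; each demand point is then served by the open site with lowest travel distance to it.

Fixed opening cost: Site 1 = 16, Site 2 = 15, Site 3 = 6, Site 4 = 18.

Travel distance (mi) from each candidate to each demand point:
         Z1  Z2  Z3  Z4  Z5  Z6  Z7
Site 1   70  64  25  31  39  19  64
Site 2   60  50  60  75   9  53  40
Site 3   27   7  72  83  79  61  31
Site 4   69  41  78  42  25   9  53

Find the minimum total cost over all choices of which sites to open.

186

Open {Site 1, Site 2, Site 3}: assign each demand point to its cheapest open site.
  Z1→Site 3 27, Z2→Site 3 7, Z3→Site 1 25, Z4→Site 1 31, Z5→Site 2 9, Z6→Site 1 19, Z7→Site 3 31
  travel distance 149, fixed 37 → total 186.
Compare {Site 1, Site 2, Site 3, Site 4}: travel distance 139 + fixed 55 = 194.
Compare {Site 1, Site 3, Site 4}: travel distance 155 + fixed 40 = 195.
Compare {Site 1, Site 3}: travel distance 179 + fixed 22 = 201.
All other subsets cost ≥ 194. Minimum total cost: 186.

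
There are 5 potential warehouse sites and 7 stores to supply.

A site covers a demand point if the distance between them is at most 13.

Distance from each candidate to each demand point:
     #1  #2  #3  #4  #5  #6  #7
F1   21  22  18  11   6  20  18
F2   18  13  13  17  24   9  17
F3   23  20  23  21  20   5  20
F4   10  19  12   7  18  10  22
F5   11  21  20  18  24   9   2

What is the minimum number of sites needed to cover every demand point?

Coverage sets (demand points within 13 of each site):
  F1: {#4, #5}
  F2: {#2, #3, #6}
  F3: {#6}
  F4: {#1, #3, #4, #6}
  F5: {#1, #6, #7}
No 2 sites suffice: every size-2 union leaves at least one demand point uncovered.
But {F1, F2, F5} covers everything, so the minimum is 3.

3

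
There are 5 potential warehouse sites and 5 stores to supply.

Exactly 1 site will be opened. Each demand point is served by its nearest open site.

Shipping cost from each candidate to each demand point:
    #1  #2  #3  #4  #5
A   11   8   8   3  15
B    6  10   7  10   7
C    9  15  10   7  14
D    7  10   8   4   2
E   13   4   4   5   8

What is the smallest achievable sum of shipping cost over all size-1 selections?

Open {D}.
  #1→D 7, #2→D 10, #3→D 8, #4→D 4, #5→D 2  ⇒ total 31.
Compare {E}: total 34.
Compare {B}: total 40.
No size-1 selection does better; minimum is 31.

31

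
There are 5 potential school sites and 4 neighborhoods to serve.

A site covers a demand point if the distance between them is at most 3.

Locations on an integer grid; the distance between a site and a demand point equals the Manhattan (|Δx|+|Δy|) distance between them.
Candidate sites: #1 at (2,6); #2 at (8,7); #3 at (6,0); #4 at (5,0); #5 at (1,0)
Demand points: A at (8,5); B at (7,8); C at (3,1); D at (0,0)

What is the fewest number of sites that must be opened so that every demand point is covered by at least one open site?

Coverage sets (demand points within 3 of each site):
  #1: {}
  #2: {A, B}
  #3: {}
  #4: {C}
  #5: {C, D}
No single site covers all 4 demand points.
But {#2, #5} covers everything, so the minimum is 2.

2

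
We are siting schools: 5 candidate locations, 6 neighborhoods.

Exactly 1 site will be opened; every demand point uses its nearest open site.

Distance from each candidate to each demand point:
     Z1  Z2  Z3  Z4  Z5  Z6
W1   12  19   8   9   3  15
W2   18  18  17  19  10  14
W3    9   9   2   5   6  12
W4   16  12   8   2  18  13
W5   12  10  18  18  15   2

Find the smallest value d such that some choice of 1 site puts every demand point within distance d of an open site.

Open {W3}.
  Farthest demand point is Z6 at distance 12 (to W3); all others are ≤ 12.
With {W4} the worst case is 18.
With {W5} the worst case is 18.
No size-1 selection achieves below 12.

12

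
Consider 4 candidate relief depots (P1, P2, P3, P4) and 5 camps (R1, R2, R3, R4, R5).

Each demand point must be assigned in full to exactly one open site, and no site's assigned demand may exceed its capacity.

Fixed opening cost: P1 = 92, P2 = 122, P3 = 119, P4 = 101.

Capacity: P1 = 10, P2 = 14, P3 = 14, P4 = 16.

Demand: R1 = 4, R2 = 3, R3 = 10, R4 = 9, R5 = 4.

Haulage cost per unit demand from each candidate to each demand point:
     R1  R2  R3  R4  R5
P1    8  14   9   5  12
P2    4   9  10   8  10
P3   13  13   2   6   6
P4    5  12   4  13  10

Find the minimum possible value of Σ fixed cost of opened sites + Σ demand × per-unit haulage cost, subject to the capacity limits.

437

Open {P3, P4}; cheapest assignment that respects the capacities:
  P3 (cap 14, load 14): R3, R5 — cost 10×2 + 4×6 = 44
  P4 (cap 16, load 16): R1, R2, R4 — cost 4×5 + 3×12 + 9×13 = 173
  Shipping 217, fixed 220 → total 437.
  Any other capacity-feasible assignment to {P3, P4} ships for at least 217.
Compare {P1, P3, P4}: its best feasible assignment gives total 457.
Compare {P1, P2, P3}: its best feasible assignment gives total 465.
Every other set of open sites that can feasibly serve all demand totals ≥ 457 even under its best assignment. Minimum: 437.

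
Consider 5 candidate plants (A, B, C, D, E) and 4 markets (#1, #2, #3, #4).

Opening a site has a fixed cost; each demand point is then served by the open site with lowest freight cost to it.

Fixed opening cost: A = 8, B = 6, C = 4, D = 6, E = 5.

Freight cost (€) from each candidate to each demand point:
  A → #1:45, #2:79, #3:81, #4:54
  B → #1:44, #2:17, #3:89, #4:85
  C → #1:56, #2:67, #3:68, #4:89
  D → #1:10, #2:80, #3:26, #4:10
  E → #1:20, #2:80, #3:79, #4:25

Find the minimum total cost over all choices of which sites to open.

75

Open {B, D}: assign each demand point to its cheapest open site.
  #1→D 10, #2→B 17, #3→D 26, #4→D 10
  freight cost 63, fixed 12 → total 75.
Compare {B, C, D}: freight cost 63 + fixed 16 = 79.
Compare {B, D, E}: freight cost 63 + fixed 17 = 80.
Compare {A, B, D}: freight cost 63 + fixed 20 = 83.
All other subsets cost ≥ 79. Minimum total cost: 75.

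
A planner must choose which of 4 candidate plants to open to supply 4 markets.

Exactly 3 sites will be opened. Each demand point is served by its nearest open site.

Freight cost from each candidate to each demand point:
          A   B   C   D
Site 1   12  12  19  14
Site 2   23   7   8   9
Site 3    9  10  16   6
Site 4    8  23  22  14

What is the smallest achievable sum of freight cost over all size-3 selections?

29

Open {Site 2, Site 3, Site 4}.
  A→Site 4 8, B→Site 2 7, C→Site 2 8, D→Site 3 6  ⇒ total 29.
Compare {Site 1, Site 2, Site 3}: total 30.
Compare {Site 1, Site 2, Site 4}: total 32.
No size-3 selection does better; minimum is 29.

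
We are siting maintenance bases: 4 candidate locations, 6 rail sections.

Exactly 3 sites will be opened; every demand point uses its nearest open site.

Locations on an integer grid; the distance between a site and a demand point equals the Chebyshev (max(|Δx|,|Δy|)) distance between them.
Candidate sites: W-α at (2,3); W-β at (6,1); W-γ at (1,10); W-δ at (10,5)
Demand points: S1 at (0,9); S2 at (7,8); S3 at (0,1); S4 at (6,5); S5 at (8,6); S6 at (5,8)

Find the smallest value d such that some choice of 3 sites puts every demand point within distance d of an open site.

Open {W-α, W-γ, W-δ}.
  Farthest demand point is S4 at distance 4 (to W-α); all others are ≤ 4.
With {W-α, W-β, W-γ} the worst case is 5.
With {W-α, W-β, W-δ} the worst case is 6.
No size-3 selection achieves below 4.

4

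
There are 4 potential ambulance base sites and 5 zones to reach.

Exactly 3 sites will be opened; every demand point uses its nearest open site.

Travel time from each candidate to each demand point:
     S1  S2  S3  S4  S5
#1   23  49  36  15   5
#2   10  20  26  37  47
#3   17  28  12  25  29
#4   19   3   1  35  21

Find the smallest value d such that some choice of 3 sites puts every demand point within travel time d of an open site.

15

Open {#1, #2, #4}.
  Farthest demand point is S4 at travel time 15 (to #1); all others are ≤ 15.
With {#1, #3, #4} the worst case is 17.
With {#1, #2, #3} the worst case is 20.
No size-3 selection achieves below 15.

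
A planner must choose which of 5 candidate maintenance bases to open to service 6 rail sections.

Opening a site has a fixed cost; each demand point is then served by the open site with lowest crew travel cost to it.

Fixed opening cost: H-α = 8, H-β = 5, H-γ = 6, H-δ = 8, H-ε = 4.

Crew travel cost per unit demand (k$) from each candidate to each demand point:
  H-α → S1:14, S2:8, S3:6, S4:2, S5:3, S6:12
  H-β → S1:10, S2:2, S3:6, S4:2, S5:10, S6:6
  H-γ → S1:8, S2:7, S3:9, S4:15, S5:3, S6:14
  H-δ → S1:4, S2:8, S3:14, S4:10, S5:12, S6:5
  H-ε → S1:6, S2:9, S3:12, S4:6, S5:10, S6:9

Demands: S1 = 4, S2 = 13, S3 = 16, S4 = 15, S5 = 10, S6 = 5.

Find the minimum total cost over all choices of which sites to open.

Open {H-β, H-γ, H-δ}: assign each demand point to its cheapest open site.
  S1→H-δ 4×4=16, S2→H-β 13×2=26, S3→H-β 16×6=96, S4→H-β 15×2=30, S5→H-γ 10×3=30, S6→H-δ 5×5=25
  crew travel cost 223, fixed 19 → total 242.
Compare {H-α, H-β, H-δ}: crew travel cost 223 + fixed 21 = 244.
Compare {H-β, H-γ, H-δ, H-ε}: crew travel cost 223 + fixed 23 = 246.
Compare {H-α, H-β, H-δ, H-ε}: crew travel cost 223 + fixed 25 = 248.
All other subsets cost ≥ 244. Minimum total cost: 242.

242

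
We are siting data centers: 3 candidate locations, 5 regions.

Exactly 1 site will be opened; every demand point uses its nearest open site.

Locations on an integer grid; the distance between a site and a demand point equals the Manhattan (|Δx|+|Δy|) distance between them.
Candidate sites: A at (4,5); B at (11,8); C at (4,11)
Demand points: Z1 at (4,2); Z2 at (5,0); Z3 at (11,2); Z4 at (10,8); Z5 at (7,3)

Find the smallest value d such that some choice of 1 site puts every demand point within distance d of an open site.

10

Open {A}.
  Farthest demand point is Z3 at distance 10 (to A); all others are ≤ 10.
With {B} the worst case is 14.
With {C} the worst case is 16.
No size-1 selection achieves below 10.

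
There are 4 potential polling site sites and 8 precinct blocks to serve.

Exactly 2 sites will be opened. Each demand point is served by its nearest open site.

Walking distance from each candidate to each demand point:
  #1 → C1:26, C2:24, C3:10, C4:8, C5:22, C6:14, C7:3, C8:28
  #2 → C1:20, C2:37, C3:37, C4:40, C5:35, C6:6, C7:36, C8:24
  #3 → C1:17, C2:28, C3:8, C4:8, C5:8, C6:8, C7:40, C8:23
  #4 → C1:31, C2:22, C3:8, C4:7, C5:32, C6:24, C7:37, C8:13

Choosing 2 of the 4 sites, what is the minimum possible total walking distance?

Open {#1, #3}.
  C1→#3 17, C2→#1 24, C3→#3 8, C4→#1 8, C5→#3 8, C6→#3 8, C7→#1 3, C8→#3 23  ⇒ total 99.
Compare {#1, #4}: total 115.
Compare {#1, #2}: total 117.
No size-2 selection does better; minimum is 99.

99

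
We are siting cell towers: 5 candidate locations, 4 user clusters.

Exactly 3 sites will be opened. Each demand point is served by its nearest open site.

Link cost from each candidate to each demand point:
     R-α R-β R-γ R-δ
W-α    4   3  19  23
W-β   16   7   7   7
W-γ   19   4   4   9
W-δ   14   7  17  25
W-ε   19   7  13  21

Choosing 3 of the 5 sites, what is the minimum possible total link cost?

Open {W-α, W-β, W-γ}.
  R-α→W-α 4, R-β→W-α 3, R-γ→W-γ 4, R-δ→W-β 7  ⇒ total 18.
Compare {W-α, W-γ, W-δ}: total 20.
Compare {W-α, W-γ, W-ε}: total 20.
No size-3 selection does better; minimum is 18.

18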